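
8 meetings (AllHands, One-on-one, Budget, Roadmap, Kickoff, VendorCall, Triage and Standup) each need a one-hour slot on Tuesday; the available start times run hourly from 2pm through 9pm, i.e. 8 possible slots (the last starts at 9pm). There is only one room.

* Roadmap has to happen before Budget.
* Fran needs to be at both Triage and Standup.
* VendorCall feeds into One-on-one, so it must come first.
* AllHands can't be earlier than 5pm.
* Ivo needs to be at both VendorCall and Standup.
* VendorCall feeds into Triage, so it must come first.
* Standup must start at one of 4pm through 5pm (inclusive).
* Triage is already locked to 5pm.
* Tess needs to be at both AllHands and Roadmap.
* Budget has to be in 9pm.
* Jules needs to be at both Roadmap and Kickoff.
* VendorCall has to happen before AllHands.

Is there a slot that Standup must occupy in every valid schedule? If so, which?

4pm

Standup's window is 4pm–5pm.
Triage is fixed at 5pm, and Standup can't share a slot with Triage.
So Standup must be 4pm.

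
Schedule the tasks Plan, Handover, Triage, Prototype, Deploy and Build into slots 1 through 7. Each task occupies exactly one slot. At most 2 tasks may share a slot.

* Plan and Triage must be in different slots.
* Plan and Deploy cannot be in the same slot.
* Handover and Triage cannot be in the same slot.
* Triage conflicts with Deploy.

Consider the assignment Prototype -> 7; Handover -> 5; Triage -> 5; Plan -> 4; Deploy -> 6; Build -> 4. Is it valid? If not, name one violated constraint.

At most 2 tasks may share a slot — holds.
Plan and Deploy cannot be in the same slot — holds.
Plan and Triage must be in different slots — holds.
Triage conflicts with Deploy — holds.
Handover and Triage cannot be in the same slot — violated.

No. Handover and Triage cannot be in the same slot is not satisfied.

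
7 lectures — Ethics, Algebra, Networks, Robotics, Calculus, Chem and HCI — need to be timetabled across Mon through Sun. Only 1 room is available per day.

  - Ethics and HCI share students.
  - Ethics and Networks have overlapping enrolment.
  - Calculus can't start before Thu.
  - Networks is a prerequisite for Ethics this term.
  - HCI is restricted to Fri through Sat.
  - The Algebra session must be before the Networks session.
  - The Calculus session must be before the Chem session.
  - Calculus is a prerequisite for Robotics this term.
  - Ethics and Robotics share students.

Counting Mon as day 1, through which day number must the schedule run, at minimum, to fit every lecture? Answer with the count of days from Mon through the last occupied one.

7

The precedence chain requires at least 3 distinct days.
With at most 1 per day and 7 lectures, at least 7 days are needed.
HCI can't be placed before Fri — that is day 5 counting from Mon — so the schedule must run through at least 5 days.
7 works (last occupied day: Sun): for example Algebra=Mon; HCI=Fri; Robotics=Sat; Chem=Sun; Networks=Tue; Ethics=Wed; Calculus=Thu.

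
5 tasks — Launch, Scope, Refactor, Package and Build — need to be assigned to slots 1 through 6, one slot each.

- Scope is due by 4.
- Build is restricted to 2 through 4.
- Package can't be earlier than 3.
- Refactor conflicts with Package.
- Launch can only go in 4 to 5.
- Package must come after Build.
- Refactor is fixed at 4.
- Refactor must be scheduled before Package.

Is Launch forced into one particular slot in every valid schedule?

No

Launch can be 4 (e.g. Launch -> 4; Build -> 2; Package -> 5; Scope -> 1; Refactor -> 4) or 5 (e.g. Launch -> 5, Scope -> 1, Refactor -> 4, Package -> 5, Build -> 2).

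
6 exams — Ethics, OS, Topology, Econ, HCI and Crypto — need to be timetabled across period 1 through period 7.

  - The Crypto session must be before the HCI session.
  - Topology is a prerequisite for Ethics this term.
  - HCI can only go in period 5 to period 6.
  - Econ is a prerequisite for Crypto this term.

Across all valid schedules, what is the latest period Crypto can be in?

Precedence pushes Crypto to at least period 2; downstream work caps Crypto at period 5.
Crypto at period 5 is achievable: OS=period 1; Econ=period 1; Ethics=period 2; Crypto=period 5; Topology=period 1; HCI=period 6.

period 5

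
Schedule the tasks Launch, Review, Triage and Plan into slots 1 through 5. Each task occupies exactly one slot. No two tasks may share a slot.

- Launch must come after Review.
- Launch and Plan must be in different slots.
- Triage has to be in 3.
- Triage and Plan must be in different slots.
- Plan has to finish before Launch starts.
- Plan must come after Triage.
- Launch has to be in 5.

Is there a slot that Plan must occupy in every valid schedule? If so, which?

Triage is fixed at 3 and must come before Plan, so Plan is at least 4.
Launch is fixed at 5 and must come after Plan, so Plan is at most 4.
So Plan must be 4.

4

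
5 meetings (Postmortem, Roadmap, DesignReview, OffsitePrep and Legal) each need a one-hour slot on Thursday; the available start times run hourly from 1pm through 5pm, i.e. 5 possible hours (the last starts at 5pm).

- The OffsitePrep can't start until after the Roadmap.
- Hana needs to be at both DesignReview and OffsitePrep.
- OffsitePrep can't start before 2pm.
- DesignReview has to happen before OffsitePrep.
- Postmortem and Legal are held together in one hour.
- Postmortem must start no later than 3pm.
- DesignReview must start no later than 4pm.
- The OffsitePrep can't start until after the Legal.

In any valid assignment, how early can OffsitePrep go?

2pm

OffsitePrep is available from 2pm.
OffsitePrep at 2pm is achievable: Postmortem -> 1pm, Legal -> 1pm, OffsitePrep -> 2pm, Roadmap -> 1pm, DesignReview -> 1pm.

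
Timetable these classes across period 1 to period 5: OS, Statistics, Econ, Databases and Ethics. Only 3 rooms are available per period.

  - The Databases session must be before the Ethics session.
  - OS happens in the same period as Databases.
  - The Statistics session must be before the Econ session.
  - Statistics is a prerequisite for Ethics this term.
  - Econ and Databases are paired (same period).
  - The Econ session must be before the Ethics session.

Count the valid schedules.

10

Splitting on OS: it can be period 2 (3), period 3 (4), period 4 (3). Listing each branch's schedules as (Statistics, Econ, Databases, Ethics) by period number:
OS=period 2: (1,2,2,3) (1,2,2,4) (1,2,2,5) — 3.
OS=period 3: (1,3,3,4) (1,3,3,5) (2,3,3,4) (2,3,3,5) — 4.
OS=period 4: (1,4,4,5) (2,4,4,5) (3,4,4,5) — 3.
Summing: 3 + 4 + 3 = 10.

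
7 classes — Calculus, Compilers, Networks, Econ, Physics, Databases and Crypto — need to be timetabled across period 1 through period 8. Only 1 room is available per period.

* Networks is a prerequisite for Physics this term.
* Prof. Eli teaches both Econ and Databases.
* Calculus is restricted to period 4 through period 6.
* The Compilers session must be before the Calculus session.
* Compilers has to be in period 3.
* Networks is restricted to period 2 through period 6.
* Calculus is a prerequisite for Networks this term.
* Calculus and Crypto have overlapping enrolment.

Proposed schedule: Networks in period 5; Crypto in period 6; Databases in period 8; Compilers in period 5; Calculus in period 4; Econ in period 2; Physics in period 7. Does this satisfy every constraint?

No. Compilers has to be in period 3 is not satisfied.

Prof. Eli teaches both Econ and Databases — holds.
Networks is a prerequisite for Physics this term — holds.
Calculus and Crypto have overlapping enrolment — holds.
Only 1 room is available per period — violated.
Compilers has to be in period 3 — violated.
The Compilers session must be before the Calculus session — violated.
Networks is restricted to period 2 through period 6 — holds.
Calculus is restricted to period 4 through period 6 — holds.
Calculus is a prerequisite for Networks this term — holds.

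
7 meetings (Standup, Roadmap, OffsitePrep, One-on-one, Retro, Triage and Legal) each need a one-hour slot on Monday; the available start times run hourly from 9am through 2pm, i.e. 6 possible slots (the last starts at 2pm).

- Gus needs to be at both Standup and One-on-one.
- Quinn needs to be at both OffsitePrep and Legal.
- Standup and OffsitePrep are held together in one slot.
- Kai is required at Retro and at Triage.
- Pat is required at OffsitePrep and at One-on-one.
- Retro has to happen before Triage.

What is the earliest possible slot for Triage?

Precedence pushes Triage to at least 10am.
Triage at 10am is achievable: Legal in 10am; Retro in 9am; Roadmap in 9am; OffsitePrep in 9am; Standup in 9am; One-on-one in 10am; Triage in 10am.

10am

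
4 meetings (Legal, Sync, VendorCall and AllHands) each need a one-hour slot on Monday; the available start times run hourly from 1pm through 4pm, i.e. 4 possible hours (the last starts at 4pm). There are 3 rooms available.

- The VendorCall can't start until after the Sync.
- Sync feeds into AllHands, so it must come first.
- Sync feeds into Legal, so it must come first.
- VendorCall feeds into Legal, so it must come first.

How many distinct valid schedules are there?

Splitting on Legal: it can be 3pm (3), 4pm (8). Listing each branch's schedules as (Sync, VendorCall, AllHands):
Legal=3pm: (1pm,2pm,2pm) (1pm,2pm,3pm) (1pm,2pm,4pm) — 3.
Legal=4pm: (1pm,2pm,2pm) (1pm,2pm,3pm) (1pm,2pm,4pm) (1pm,3pm,2pm) (1pm,3pm,3pm) (1pm,3pm,4pm) (2pm,3pm,3pm) (2pm,3pm,4pm) — 8.
Summing: 3 + 8 = 11.

11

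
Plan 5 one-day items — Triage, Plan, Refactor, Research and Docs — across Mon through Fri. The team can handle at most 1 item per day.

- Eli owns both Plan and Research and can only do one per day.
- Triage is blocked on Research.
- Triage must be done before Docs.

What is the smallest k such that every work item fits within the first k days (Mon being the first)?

5

The precedence chain requires at least 3 distinct days.
With at most 1 per day and 5 work items, at least 5 days are needed.
5 works (last occupied day: Fri): for example Refactor -> Fri, Plan -> Thu, Research -> Mon, Triage -> Tue, Docs -> Wed.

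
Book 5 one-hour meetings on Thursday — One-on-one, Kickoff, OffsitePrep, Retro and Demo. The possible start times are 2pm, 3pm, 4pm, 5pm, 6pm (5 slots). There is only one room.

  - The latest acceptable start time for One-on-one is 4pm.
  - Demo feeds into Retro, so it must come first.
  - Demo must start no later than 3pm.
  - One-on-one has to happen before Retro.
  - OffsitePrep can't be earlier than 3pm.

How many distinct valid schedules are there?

18

Splitting on One-on-one: it can be 2pm (6), 3pm (6), 4pm (6). Listing each branch's schedules as (Kickoff, OffsitePrep, Retro, Demo):
One-on-one=2pm: (4pm,5pm,6pm,3pm) (4pm,6pm,5pm,3pm) (5pm,4pm,6pm,3pm) (5pm,6pm,4pm,3pm) (6pm,4pm,5pm,3pm) (6pm,5pm,4pm,3pm) — 6.
One-on-one=3pm: (4pm,5pm,6pm,2pm) (4pm,6pm,5pm,2pm) (5pm,4pm,6pm,2pm) (5pm,6pm,4pm,2pm) (6pm,4pm,5pm,2pm) (6pm,5pm,4pm,2pm) — 6.
One-on-one=4pm: (2pm,5pm,6pm,3pm) (2pm,6pm,5pm,3pm) (3pm,5pm,6pm,2pm) (3pm,6pm,5pm,2pm) (5pm,3pm,6pm,2pm) (6pm,3pm,5pm,2pm) — 6.
Summing: 6 + 6 + 6 = 18.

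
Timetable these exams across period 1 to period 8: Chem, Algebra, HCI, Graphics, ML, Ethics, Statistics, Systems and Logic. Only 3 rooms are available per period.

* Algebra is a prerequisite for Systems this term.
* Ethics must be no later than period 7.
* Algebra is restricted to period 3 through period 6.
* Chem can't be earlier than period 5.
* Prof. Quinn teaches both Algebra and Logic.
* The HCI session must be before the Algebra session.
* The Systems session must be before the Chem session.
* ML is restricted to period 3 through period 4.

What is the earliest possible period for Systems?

Precedence pushes Systems to at least period 4; downstream work caps Systems at period 7.
Systems at period 4 is achievable: Graphics -> period 1, ML -> period 3, Statistics -> period 2, Systems -> period 4, Chem -> period 5, Algebra -> period 3, Ethics -> period 1, HCI -> period 1, Logic -> period 2.

period 4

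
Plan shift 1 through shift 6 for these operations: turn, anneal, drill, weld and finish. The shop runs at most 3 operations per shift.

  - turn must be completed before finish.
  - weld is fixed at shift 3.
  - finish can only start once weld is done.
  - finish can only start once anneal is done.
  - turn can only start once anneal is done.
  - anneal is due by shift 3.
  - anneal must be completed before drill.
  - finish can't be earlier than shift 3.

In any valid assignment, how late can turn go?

Precedence pushes turn to at least shift 2; downstream work caps turn at shift 5.
turn at shift 5 is achievable: finish -> shift 6; turn -> shift 5; drill -> shift 2; weld -> shift 3; anneal -> shift 1.

shift 5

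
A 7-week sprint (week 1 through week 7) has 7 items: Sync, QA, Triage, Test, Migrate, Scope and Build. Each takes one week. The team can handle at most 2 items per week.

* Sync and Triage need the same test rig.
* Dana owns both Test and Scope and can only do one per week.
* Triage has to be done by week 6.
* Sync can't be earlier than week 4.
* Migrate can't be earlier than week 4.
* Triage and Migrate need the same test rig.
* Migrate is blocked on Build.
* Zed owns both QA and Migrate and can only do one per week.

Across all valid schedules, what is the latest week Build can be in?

Downstream work caps Build at week 6.
Build at week 6 is achievable: Scope=week 3; Triage=week 1; Test=week 2; QA=week 1; Sync=week 4; Migrate=week 7; Build=week 6.

week 6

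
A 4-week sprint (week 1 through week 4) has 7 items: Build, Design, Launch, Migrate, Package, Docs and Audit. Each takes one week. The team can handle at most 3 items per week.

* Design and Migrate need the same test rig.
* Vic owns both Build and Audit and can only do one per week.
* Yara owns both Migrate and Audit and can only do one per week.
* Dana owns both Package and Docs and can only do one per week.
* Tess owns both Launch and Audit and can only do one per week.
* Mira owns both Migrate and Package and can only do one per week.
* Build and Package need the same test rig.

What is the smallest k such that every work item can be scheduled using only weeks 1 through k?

3

With at most 3 per week and 7 work items, at least 3 weeks are needed.
3 works (last occupied week: week 3): for example Audit -> week 3, Launch -> week 1, Design -> week 1, Migrate -> week 2, Build -> week 1, Docs -> week 2, Package -> week 3.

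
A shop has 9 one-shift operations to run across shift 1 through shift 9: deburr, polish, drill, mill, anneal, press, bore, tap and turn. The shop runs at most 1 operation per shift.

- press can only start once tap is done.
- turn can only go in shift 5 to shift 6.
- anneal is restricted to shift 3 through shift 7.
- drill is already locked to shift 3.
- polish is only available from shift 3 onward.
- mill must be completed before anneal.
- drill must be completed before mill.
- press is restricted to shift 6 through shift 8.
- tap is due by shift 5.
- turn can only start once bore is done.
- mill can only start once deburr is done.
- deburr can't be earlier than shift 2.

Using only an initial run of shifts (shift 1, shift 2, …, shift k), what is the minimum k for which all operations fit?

9

The precedence chain requires at least 3 distinct shifts.
With at most 1 per shift and 9 operations, at least 9 shifts are needed.
press can't be placed before shift 6, so the schedule must run through at least shift 6.
9 works (last occupied shift: shift 9): for example polish -> shift 9; drill -> shift 3; mill -> shift 6; deburr -> shift 2; bore -> shift 4; press -> shift 8; anneal -> shift 7; tap -> shift 1; turn -> shift 5.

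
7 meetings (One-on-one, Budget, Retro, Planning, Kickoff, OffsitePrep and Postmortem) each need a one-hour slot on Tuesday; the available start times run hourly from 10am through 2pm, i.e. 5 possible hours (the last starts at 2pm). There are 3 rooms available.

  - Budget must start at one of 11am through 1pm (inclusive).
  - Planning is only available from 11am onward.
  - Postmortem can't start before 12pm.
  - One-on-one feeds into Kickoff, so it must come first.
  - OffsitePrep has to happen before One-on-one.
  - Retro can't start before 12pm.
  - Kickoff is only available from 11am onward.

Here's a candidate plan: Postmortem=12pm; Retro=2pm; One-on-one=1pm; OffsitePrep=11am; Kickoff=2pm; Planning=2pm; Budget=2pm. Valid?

No — it violates: Budget must start at one of 11am through 1pm (inclusive)

Kickoff is only available from 11am onward — holds.
Retro can't start before 12pm — holds.
Planning is only available from 11am onward — holds.
One-on-one feeds into Kickoff, so it must come first — holds.
There are 3 rooms available — violated.
Budget must start at one of 11am through 1pm (inclusive) — violated.
Postmortem can't start before 12pm — holds.
OffsitePrep has to happen before One-on-one — holds.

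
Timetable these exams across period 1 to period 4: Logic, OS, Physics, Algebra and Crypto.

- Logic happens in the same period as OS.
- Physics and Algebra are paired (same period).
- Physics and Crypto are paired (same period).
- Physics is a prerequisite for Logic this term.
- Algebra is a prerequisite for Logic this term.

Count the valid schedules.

6

Splitting on Logic: it can be period 2 (1), period 3 (2), period 4 (3). Listing each branch's schedules as (OS, Physics, Algebra, Crypto) by period number:
Logic=period 2: (2,1,1,1) — 1.
Logic=period 3: (3,1,1,1) (3,2,2,2) — 2.
Logic=period 4: (4,1,1,1) (4,2,2,2) (4,3,3,3) — 3.
Summing: 1 + 2 + 3 = 6.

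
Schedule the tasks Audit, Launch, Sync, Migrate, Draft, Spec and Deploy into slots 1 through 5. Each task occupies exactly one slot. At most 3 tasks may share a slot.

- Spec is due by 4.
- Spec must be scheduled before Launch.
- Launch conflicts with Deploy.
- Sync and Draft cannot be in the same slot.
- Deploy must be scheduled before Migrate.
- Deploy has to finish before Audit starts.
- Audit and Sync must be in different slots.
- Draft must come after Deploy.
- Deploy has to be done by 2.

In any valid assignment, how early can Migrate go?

2

Precedence pushes Migrate to at least 2.
Migrate at 2 is achievable: Audit=2, Launch=2, Sync=1, Migrate=2, Deploy=1, Draft=3, Spec=1.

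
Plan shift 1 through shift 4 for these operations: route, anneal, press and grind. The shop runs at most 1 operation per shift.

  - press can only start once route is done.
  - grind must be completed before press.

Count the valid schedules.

Splitting on route: it can be shift 1 (3), shift 2 (3), shift 3 (2). Listing each branch's schedules as (anneal, press, grind) by shift number:
route=shift 1: (2,4,3) (3,4,2) (4,3,2) — 3.
route=shift 2: (1,4,3) (3,4,1) (4,3,1) — 3.
route=shift 3: (1,4,2) (2,4,1) — 2.
Summing: 3 + 3 + 2 = 8.

8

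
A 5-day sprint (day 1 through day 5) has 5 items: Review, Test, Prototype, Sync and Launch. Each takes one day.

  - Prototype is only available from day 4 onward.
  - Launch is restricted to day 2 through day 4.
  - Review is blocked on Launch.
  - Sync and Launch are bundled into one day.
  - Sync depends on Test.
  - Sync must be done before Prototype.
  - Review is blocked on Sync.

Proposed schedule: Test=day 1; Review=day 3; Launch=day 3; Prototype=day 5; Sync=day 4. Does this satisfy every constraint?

Launch is restricted to day 2 through day 4 — holds.
Sync must be done before Prototype — holds.
Sync and Launch are bundled into one day — violated.
Review is blocked on Launch — violated.
Review is blocked on Sync — violated.
Prototype is only available from day 4 onward — holds.
Sync depends on Test — holds.

No. Review is blocked on Sync is not satisfied.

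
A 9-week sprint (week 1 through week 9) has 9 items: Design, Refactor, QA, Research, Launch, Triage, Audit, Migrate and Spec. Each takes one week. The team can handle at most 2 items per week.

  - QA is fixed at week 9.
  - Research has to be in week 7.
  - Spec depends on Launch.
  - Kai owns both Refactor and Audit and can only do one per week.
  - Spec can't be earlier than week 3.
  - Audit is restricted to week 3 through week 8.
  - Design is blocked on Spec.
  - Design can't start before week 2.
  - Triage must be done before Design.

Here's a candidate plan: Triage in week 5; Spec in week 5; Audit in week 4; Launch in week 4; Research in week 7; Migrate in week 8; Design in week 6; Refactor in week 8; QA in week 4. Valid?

No. QA is fixed at week 9 is not satisfied.

The team can handle at most 2 items per week — violated.
Research has to be in week 7 — holds.
QA is fixed at week 9 — violated.
Design can't start before week 2 — holds.
Audit is restricted to week 3 through week 8 — holds.
Spec can't be earlier than week 3 — holds.
Kai owns both Refactor and Audit and can only do one per week — holds.
Spec depends on Launch — holds.
Triage must be done before Design — holds.
Design is blocked on Spec — holds.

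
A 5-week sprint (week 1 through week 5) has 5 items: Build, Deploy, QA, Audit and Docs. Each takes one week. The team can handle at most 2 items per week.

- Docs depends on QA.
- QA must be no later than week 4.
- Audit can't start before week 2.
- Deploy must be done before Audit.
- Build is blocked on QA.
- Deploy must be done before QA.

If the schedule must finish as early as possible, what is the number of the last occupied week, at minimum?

The precedence chain requires at least 3 distinct weeks.
With at most 2 per week and 5 tasks, at least 3 weeks are needed.
3 works (last occupied week: week 3): for example Deploy in week 1, Docs in week 3, Audit in week 2, QA in week 2, Build in week 3.

3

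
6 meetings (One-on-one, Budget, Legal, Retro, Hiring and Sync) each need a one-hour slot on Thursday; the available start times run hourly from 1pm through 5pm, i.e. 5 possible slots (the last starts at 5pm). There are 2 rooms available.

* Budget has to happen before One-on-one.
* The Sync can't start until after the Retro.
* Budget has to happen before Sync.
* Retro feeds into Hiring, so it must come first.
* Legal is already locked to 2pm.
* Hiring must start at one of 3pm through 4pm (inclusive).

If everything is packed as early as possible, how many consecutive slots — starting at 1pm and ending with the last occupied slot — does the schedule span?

3

The precedence chain requires at least 2 distinct slots.
With at most 2 per slot and 6 meetings, at least 3 slots are needed.
Hiring can't be placed before 3pm — that is slot 3 counting from 1pm — so the schedule must run through at least 3 slots.
3 works (last occupied slot: 3pm): for example Retro in 1pm, Budget in 1pm, One-on-one in 3pm, Hiring in 3pm, Legal in 2pm, Sync in 2pm.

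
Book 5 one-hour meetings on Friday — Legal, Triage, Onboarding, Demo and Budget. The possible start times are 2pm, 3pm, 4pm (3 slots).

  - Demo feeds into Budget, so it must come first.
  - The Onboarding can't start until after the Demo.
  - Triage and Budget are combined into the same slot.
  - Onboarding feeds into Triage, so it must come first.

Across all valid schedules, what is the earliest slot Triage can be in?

4pm

Precedence pushes Triage to at least 4pm.
Triage at 4pm is achievable: Legal=2pm, Triage=4pm, Onboarding=3pm, Budget=4pm, Demo=2pm.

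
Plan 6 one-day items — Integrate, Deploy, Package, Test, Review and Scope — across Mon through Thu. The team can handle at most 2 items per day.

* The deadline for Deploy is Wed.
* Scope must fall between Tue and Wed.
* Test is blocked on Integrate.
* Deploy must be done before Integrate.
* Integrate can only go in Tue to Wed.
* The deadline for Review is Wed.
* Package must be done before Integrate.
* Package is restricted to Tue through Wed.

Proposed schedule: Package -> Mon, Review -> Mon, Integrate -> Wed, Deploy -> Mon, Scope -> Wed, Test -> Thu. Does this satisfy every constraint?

Deploy must be done before Integrate — holds.
Scope must fall between Tue and Wed — holds.
Package is restricted to Tue through Wed — violated.
The deadline for Deploy is Wed — holds.
The team can handle at most 2 items per day — violated.
The deadline for Review is Wed — holds.
Package must be done before Integrate — holds.
Integrate can only go in Tue to Wed — holds.
Test is blocked on Integrate — holds.

No. Package is restricted to Tue through Wed is not satisfied.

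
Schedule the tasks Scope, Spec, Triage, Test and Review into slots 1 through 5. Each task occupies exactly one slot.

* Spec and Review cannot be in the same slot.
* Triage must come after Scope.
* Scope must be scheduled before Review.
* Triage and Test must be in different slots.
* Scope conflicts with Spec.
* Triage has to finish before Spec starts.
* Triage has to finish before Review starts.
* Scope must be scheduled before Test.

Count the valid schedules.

28

Splitting on Scope: it can be 1 (24), 2 (4). Listing each branch's schedules as (Spec, Triage, Test, Review):
Scope=1: (3,2,3,4) (3,2,3,5) (3,2,4,4) (3,2,4,5) (3,2,5,4) (3,2,5,5) (4,2,3,3) (4,2,3,5) (4,2,4,3) (4,2,4,5) (4,2,5,3) (4,2,5,5) (4,3,2,5) (4,3,4,5) (4,3,5,5) (5,2,3,3) (5,2,3,4) (5,2,4,3) (5,2,4,4) (5,2,5,3) (5,2,5,4) (5,3,2,4) (5,3,4,4) (5,3,5,4) — 24.
Scope=2: (4,3,4,5) (4,3,5,5) (5,3,4,4) (5,3,5,4) — 4.
Summing: 24 + 4 = 28.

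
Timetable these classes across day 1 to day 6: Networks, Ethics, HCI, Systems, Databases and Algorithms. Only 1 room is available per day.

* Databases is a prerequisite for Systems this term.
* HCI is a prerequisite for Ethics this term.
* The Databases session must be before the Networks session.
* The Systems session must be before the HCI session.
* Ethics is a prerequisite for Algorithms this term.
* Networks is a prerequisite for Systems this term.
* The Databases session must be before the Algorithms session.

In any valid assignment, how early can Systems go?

day 3

Precedence pushes Systems to at least day 3; downstream work caps Systems at day 3.
Systems at day 3 is achievable: Ethics=day 5; HCI=day 4; Algorithms=day 6; Databases=day 1; Networks=day 2; Systems=day 3.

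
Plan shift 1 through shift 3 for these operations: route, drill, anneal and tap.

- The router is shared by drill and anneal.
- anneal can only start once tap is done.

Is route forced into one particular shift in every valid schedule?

route can be shift 1 (e.g. tap in shift 1; route in shift 1; drill in shift 1; anneal in shift 2) or shift 2 (e.g. anneal -> shift 2; route -> shift 2; tap -> shift 1; drill -> shift 1).

No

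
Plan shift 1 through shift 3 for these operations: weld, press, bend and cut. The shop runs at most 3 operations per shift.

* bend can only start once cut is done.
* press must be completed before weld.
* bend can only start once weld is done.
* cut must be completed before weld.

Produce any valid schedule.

press -> shift 1; bend -> shift 3; cut -> shift 1; weld -> shift 2

Checking: weld(shift 2) before bend(shift 3); cut(shift 1) before bend(shift 3); press(shift 1) before weld(shift 2); cut(shift 1) before weld(shift 2); max 2 per shift (cap 3).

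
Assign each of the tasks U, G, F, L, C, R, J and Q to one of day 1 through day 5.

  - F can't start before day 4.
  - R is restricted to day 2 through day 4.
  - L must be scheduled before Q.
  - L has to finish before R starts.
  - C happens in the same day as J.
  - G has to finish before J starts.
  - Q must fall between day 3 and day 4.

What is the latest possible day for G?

Downstream work caps G at day 4.
G at day 4 is achievable: R -> day 2; U -> day 1; L -> day 1; G -> day 4; F -> day 4; C -> day 5; Q -> day 3; J -> day 5.

day 4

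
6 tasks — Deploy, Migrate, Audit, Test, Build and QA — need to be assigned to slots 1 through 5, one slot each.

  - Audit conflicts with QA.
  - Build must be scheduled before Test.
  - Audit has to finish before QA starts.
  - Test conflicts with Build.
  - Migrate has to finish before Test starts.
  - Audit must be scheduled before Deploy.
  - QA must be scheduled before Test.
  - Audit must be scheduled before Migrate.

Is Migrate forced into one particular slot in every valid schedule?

No

Migrate can be 2 (e.g. Build=1, Audit=1, QA=2, Deploy=2, Test=3, Migrate=2) or 3 (e.g. Migrate in 3; Audit in 1; Deploy in 2; QA in 2; Test in 4; Build in 1).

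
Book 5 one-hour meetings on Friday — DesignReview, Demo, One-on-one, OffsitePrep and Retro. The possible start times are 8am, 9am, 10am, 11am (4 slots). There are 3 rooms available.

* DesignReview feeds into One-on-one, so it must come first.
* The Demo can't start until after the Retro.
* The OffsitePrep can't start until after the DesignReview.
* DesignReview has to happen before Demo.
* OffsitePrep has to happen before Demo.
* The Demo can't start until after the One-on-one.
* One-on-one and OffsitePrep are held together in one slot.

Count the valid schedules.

11

Splitting on DesignReview: it can be 8am (8), 9am (3). Listing each branch's schedules as (Demo, One-on-one, OffsitePrep, Retro):
DesignReview=8am: (10am,9am,9am,8am) (10am,9am,9am,9am) (11am,9am,9am,8am) (11am,9am,9am,9am) (11am,9am,9am,10am) (11am,10am,10am,8am) (11am,10am,10am,9am) (11am,10am,10am,10am) — 8.
DesignReview=9am: (11am,10am,10am,8am) (11am,10am,10am,9am) (11am,10am,10am,10am) — 3.
Summing: 8 + 3 = 11.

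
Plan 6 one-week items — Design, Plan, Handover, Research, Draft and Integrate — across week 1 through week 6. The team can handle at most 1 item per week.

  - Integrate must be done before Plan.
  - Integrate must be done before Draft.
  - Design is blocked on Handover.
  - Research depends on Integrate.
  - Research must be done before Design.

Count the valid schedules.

52

Splitting on Design: it can be week 4 (6), week 5 (16), week 6 (30). Listing each branch's schedules as (Plan, Handover, Research, Draft, Integrate) by week number:
Design=week 4: (5,1,3,6,2) (5,2,3,6,1) (5,3,2,6,1) (6,1,3,5,2) (6,2,3,5,1) (6,3,2,5,1) — 6.
Design=week 5: (2,3,4,6,1) (2,4,3,6,1) (3,1,4,6,2) (3,2,4,6,1) (3,4,2,6,1) (4,1,3,6,2) (4,2,3,6,1) (4,3,2,6,1) (6,1,3,4,2) (6,1,4,3,2) (6,2,3,4,1) (6,2,4,3,1) (6,3,2,4,1) (6,3,4,2,1) (6,4,2,3,1) (6,4,3,2,1) — 16.
Design=week 6: (2,3,4,5,1) (2,3,5,4,1) (2,4,3,5,1) (2,4,5,3,1) (2,5,3,4,1) (2,5,4,3,1) (3,1,4,5,2) (3,1,5,4,2) (3,2,4,5,1) (3,2,5,4,1) (3,4,2,5,1) (3,4,5,2,1) (3,5,2,4,1) (3,5,4,2,1) (4,1,3,5,2) (4,1,5,3,2) (4,2,3,5,1) (4,2,5,3,1) (4,3,2,5,1) (4,3,5,2,1) (4,5,2,3,1) (4,5,3,2,1) (5,1,3,4,2) (5,1,4,3,2) (5,2,3,4,1) (5,2,4,3,1) (5,3,2,4,1) (5,3,4,2,1) (5,4,2,3,1) (5,4,3,2,1) — 30.
Summing: 6 + 16 + 30 = 52.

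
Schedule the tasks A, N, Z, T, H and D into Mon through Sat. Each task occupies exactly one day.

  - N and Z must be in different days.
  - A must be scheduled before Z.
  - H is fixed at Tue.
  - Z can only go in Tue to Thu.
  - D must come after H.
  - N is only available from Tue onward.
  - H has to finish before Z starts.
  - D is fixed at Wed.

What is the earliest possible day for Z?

Wed

Z is available from Tue; precedence pushes Z to at least Wed; Z's own window allows nothing later than Thu.
Z at Wed is achievable: H -> Tue, D -> Wed, N -> Tue, T -> Mon, A -> Mon, Z -> Wed.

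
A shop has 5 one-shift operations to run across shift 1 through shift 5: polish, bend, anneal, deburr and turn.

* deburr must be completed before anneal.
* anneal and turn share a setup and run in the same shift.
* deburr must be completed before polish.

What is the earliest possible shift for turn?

Turn must be in the same shift as anneal, which can't be before shift 2, so turn is at least shift 2.
turn at shift 2 is achievable: bend=shift 1; turn=shift 2; polish=shift 2; deburr=shift 1; anneal=shift 2.

shift 2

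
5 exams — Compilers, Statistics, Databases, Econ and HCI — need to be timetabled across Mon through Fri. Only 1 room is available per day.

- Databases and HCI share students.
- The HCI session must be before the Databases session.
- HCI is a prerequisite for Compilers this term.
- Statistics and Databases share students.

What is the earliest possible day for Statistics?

Statistics at Mon is achievable: Compilers -> Wed; Statistics -> Mon; Databases -> Thu; Econ -> Fri; HCI -> Tue.

Mon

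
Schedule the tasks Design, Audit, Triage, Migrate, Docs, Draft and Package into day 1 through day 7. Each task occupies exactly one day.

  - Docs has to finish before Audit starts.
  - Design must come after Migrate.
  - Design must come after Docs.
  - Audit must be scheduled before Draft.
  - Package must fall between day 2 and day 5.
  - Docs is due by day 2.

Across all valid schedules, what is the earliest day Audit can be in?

day 2

Precedence pushes Audit to at least day 2; downstream work caps Audit at day 6.
Audit at day 2 is achievable: Package -> day 2; Design -> day 2; Docs -> day 1; Triage -> day 1; Audit -> day 2; Draft -> day 3; Migrate -> day 1.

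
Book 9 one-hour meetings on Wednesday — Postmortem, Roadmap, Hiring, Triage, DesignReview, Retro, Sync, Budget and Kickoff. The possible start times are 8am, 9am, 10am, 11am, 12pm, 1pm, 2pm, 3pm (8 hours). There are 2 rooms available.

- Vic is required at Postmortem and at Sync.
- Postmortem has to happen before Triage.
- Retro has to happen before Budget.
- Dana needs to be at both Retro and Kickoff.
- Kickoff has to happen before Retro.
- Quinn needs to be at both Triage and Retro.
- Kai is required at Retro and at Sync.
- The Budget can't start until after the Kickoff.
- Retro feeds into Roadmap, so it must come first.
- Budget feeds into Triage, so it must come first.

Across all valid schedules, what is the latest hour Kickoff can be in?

12pm

Downstream work caps Kickoff at 12pm.
Kickoff at 12pm is achievable: Budget -> 2pm, DesignReview -> 9am, Kickoff -> 12pm, Retro -> 1pm, Postmortem -> 8am, Hiring -> 8am, Triage -> 3pm, Roadmap -> 2pm, Sync -> 9am.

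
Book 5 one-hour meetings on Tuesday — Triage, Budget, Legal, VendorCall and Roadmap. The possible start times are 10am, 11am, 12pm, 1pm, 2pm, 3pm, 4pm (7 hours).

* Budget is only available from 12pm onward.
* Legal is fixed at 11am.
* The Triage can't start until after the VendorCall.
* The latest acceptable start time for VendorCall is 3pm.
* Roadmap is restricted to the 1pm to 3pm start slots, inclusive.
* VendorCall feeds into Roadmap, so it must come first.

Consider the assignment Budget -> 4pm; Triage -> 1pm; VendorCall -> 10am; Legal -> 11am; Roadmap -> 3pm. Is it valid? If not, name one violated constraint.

Yes, all constraints hold

The latest acceptable start time for VendorCall is 3pm — holds.
Budget is only available from 12pm onward — holds.
VendorCall feeds into Roadmap, so it must come first — holds.
Roadmap is restricted to the 1pm to 3pm start slots, inclusive — holds.
Legal is fixed at 11am — holds.
The Triage can't start until after the VendorCall — holds.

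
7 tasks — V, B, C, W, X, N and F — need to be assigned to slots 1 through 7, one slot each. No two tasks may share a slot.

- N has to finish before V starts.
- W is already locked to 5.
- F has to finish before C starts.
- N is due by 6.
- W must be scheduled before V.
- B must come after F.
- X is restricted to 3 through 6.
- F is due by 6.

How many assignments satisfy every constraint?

Splitting on V: it can be 6 (12), 7 (24). Listing each branch's schedules as (B, C, W, X, N, F):
V=6: (2,7,5,3,4,1) (2,7,5,4,3,1) (3,7,5,4,1,2) (3,7,5,4,2,1) (4,7,5,3,1,2) (4,7,5,3,2,1) (7,2,5,3,4,1) (7,2,5,4,3,1) (7,3,5,4,1,2) (7,3,5,4,2,1) (7,4,5,3,1,2) (7,4,5,3,2,1) — 12.
V=7: (2,3,5,4,6,1) (2,3,5,6,4,1) (2,4,5,3,6,1) (2,4,5,6,3,1) (2,6,5,3,4,1) (2,6,5,4,3,1) (3,2,5,4,6,1) (3,2,5,6,4,1) (3,4,5,6,1,2) (3,4,5,6,2,1) (3,6,5,4,1,2) (3,6,5,4,2,1) (4,2,5,3,6,1) (4,2,5,6,3,1) (4,3,5,6,1,2) (4,3,5,6,2,1) (4,6,5,3,1,2) (4,6,5,3,2,1) (6,2,5,3,4,1) (6,2,5,4,3,1) (6,3,5,4,1,2) (6,3,5,4,2,1) (6,4,5,3,1,2) (6,4,5,3,2,1) — 24.
Summing: 12 + 24 = 36.

36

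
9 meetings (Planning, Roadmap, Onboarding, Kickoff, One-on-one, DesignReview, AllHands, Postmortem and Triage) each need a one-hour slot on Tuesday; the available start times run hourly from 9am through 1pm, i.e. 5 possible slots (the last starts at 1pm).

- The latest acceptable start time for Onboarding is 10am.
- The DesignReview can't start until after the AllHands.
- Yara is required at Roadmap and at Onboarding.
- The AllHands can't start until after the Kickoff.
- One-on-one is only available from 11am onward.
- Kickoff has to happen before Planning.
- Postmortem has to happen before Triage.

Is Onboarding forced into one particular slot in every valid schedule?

No

Onboarding can be 9am (e.g. Triage in 10am, Postmortem in 9am, Roadmap in 10am, Onboarding in 9am, One-on-one in 11am, Planning in 10am, DesignReview in 11am, Kickoff in 9am, AllHands in 10am) or 10am (e.g. Planning -> 10am, Triage -> 10am, Postmortem -> 9am, One-on-one -> 11am, Onboarding -> 10am, AllHands -> 10am, Roadmap -> 9am, DesignReview -> 11am, Kickoff -> 9am).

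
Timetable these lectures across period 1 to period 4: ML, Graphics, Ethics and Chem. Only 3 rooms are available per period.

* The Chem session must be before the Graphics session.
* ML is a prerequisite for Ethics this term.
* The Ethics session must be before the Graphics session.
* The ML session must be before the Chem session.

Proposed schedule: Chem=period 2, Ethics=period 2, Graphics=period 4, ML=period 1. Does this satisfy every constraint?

ML is a prerequisite for Ethics this term — holds.
Only 3 rooms are available per period — holds.
The Chem session must be before the Graphics session — holds.
The Ethics session must be before the Graphics session — holds.
The ML session must be before the Chem session — holds.

Yes, all constraints hold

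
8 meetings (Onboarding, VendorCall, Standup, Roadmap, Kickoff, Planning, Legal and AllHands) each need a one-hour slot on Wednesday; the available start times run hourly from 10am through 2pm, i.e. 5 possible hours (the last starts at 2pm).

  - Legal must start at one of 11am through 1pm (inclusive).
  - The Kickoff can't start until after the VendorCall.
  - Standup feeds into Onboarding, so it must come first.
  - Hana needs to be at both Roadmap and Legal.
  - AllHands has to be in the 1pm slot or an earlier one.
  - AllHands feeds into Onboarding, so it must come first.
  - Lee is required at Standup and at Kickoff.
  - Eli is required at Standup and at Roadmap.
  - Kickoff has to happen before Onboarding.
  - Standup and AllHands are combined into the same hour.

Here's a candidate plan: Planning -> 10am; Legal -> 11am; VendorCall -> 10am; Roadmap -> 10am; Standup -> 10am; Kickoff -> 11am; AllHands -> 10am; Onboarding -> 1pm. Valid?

No — it violates: Eli is required at Standup and at Roadmap

Standup and AllHands are combined into the same hour — holds.
AllHands has to be in the 1pm slot or an earlier one — holds.
The Kickoff can't start until after the VendorCall — holds.
Standup feeds into Onboarding, so it must come first — holds.
Hana needs to be at both Roadmap and Legal — holds.
Kickoff has to happen before Onboarding — holds.
AllHands feeds into Onboarding, so it must come first — holds.
Legal must start at one of 11am through 1pm (inclusive) — holds.
Lee is required at Standup and at Kickoff — holds.
Eli is required at Standup and at Roadmap — violated.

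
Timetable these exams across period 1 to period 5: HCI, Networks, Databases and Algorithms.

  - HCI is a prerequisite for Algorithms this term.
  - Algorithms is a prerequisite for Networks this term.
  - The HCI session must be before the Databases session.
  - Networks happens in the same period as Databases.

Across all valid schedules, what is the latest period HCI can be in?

period 3

Downstream work caps HCI at period 3.
HCI at period 3 is achievable: HCI=period 3; Algorithms=period 4; Databases=period 5; Networks=period 5.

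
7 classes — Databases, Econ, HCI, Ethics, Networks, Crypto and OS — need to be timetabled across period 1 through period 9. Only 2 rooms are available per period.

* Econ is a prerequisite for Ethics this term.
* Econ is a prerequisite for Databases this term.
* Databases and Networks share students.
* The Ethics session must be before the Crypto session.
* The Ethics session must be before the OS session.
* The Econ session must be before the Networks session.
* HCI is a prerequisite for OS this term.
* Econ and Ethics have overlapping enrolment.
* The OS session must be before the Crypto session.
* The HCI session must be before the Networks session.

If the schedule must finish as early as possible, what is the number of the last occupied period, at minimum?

4

The precedence chain requires at least 4 distinct periods.
With at most 2 per period and 7 classes, at least 4 periods are needed.
4 works (last occupied period: period 4): for example Econ in period 1, Crypto in period 4, Networks in period 2, Databases in period 3, HCI in period 1, OS in period 3, Ethics in period 2.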